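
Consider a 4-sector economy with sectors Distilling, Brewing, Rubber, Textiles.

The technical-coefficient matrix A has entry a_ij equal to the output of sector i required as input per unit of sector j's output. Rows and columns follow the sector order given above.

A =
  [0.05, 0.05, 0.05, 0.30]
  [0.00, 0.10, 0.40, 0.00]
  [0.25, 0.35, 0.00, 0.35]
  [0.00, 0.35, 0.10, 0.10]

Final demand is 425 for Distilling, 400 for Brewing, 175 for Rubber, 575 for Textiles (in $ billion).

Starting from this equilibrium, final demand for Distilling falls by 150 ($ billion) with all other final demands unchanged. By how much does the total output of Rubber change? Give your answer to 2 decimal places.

Δx_3 = -56.10

I − A =
  [   0.95    -0.05    -0.05    -0.30]
  [   0.00     0.90    -0.40     0.00]
  [  -0.25    -0.35     1.00    -0.35]
  [   0.00    -0.35    -0.10     0.90]
Compute the cofactors C_ij = (−1)^(i+j)·(3×3 minor ij) of I−A; the adjugate is their transpose:
adj(I−A) = Cᵀ =
  [ 0.603500   0.180625   0.127500   0.250750]
  [ 0.090000   0.803000   0.342000   0.163000]
  [ 0.202500   0.453125   0.769500   0.366750]
  [ 0.057500   0.362625   0.218500   0.705750]
det(I−A) = Σ_j (I−A)_1j·C_1j = (0.95)(0.603500) + (-0.05)(0.090000) + (-0.05)(0.202500) + (-0.30)(0.057500) = 0.54145
(I − A)⁻¹ = adj(I−A) / det(I−A) ≈
  [   1.1146     0.3336     0.2355     0.4631]
  [   0.1662     1.4831     0.6316     0.3010]
  [   0.3740     0.8369     1.4212     0.6773]
  [   0.1062     0.6697     0.4035     1.3034]
Δx = (I − A)⁻¹ Δd with Δd having -150 in the Distilling component and 0 elsewhere.
So Δx_3 = L_31 · (-150), where L_31 = adj(I−A)_31 / det(I−A) = 0.202500 / 0.54145.
Δx_3 = 0.202500 × (-150) / 0.54145 = -30.375 / 0.54145 ≈ -56.10.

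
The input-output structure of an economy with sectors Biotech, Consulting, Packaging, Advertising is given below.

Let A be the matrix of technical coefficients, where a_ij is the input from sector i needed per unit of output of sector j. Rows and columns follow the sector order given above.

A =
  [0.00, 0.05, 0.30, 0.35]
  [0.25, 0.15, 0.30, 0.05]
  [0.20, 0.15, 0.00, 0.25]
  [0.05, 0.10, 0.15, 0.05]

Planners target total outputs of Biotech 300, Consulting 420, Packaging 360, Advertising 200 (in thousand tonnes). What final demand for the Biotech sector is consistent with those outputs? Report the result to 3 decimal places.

d_B = 101.000

I − A =
  [   1.00    -0.05    -0.30    -0.35]
  [  -0.25     0.85    -0.30    -0.05]
  [  -0.20    -0.15     1.00    -0.25]
  [  -0.05    -0.10    -0.15     0.95]
d = (I − A) x:
  d_B = (+1.00)·300 + (-0.05)·420 + (-0.30)·360 + (-0.35)·200 = 101.000
  d_C = (-0.25)·300 + (+0.85)·420 + (-0.30)·360 + (-0.05)·200 = 164.000
  d_P = (-0.20)·300 + (-0.15)·420 + (+1.00)·360 + (-0.25)·200 = 187.000
  d_A = (-0.05)·300 + (-0.10)·420 + (-0.15)·360 + (+0.95)·200 = 79.000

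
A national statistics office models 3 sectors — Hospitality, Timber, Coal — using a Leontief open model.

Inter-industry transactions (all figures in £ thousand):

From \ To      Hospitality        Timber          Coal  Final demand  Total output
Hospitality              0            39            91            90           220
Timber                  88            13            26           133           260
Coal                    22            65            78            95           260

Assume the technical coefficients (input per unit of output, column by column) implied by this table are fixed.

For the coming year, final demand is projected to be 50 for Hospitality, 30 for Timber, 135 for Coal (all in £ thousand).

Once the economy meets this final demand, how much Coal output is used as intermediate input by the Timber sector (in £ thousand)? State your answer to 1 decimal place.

z_32 = 31.6

Technical coefficients a_ij = z_ij / X_j:
  a_11 = 0/220 = 0.00, a_21 = 88/220 = 0.40, a_31 = 22/220 = 0.10
  a_12 = 39/260 = 0.15, a_22 = 13/260 = 0.05, a_32 = 65/260 = 0.25
  a_13 = 91/260 = 0.35, a_23 = 26/260 = 0.10, a_33 = 78/260 = 0.30
I − A =
  [   1.00    -0.15    -0.35]
  [  -0.40     0.95    -0.10]
  [  -0.10    -0.25     0.70]
Cofactors of I−A, C_ij = (−1)^(i+j)·(minor ij) (rows/columns in the sector order above):
  C_11 = (0.95)(0.70) − (-0.10)(-0.25) = 0.6400
  C_12 = −[(-0.40)(0.70) − (-0.10)(-0.10)] = 0.2900
  C_13 = (-0.40)(-0.25) − (0.95)(-0.10) = 0.1950
  C_21 = −[(-0.15)(0.70) − (-0.35)(-0.25)] = 0.1925
  C_22 = (1.00)(0.70) − (-0.35)(-0.10) = 0.6650
  C_23 = −[(1.00)(-0.25) − (-0.15)(-0.10)] = 0.2650
  C_31 = (-0.15)(-0.10) − (-0.35)(0.95) = 0.3475
  C_32 = −[(1.00)(-0.10) − (-0.35)(-0.40)] = 0.2400
  C_33 = (1.00)(0.95) − (-0.15)(-0.40) = 0.8900
det(I−A) = Σ_j (I−A)_1j·C_1j = (1.00)(0.6400) + (-0.15)(0.2900) + (-0.35)(0.1950) = 0.52825
adj(I−A) = Cᵀ =
  [ 0.6400   0.1925   0.3475]
  [ 0.2900   0.6650   0.2400]
  [ 0.1950   0.2650   0.8900]
(I − A)⁻¹ = adj(I−A) / det(I−A) ≈
  [   1.2115     0.3644     0.6578]
  [   0.5490     1.2589     0.4543]
  [   0.3691     0.5017     1.6848]
First solve x = (I − A)⁻¹ d = adj(I−A)·d / det(I−A); in particular x_2 = (0.2900·50 + 0.6650·30 + 0.2400·135) / 0.52825 = 66.85 / 0.52825 ≈ 126.550.
Intermediate flow from 3 to 2: z_32 = a_32 · x_2 = 0.25 × 66.85 / 0.52825 = 16.7125 / 0.52825 ≈ 31.6.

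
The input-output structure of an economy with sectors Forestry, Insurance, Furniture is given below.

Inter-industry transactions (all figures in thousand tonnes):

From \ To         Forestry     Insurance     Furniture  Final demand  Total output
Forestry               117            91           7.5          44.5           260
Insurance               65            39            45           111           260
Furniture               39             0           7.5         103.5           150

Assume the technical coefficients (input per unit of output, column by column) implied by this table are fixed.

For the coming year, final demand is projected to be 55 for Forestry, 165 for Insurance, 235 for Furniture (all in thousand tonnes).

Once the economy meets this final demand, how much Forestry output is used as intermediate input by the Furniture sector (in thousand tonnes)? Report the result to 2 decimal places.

z_13 = 15.49

Technical coefficients a_ij = z_ij / X_j:
  a_11 = 117/260 = 0.45, a_21 = 65/260 = 0.25, a_31 = 39/260 = 0.15
  a_12 = 91/260 = 0.35, a_22 = 39/260 = 0.15, a_32 = 0/260 = 0.00
  a_13 = 7.5/150 = 0.05, a_23 = 45/150 = 0.30, a_33 = 7.5/150 = 0.05
I − A =
  [   0.55    -0.35    -0.05]
  [  -0.25     0.85    -0.30]
  [  -0.15     0.00     0.95]
Cofactors of I−A, C_ij = (−1)^(i+j)·(minor ij) (rows/columns in the sector order above):
  C_11 = (0.85)(0.95) − (-0.30)(0.00) = 0.8075
  C_12 = −[(-0.25)(0.95) − (-0.30)(-0.15)] = 0.2825
  C_13 = (-0.25)(0.00) − (0.85)(-0.15) = 0.1275
  C_21 = −[(-0.35)(0.95) − (-0.05)(0.00)] = 0.3325
  C_22 = (0.55)(0.95) − (-0.05)(-0.15) = 0.5150
  C_23 = −[(0.55)(0.00) − (-0.35)(-0.15)] = 0.0525
  C_31 = (-0.35)(-0.30) − (-0.05)(0.85) = 0.1475
  C_32 = −[(0.55)(-0.30) − (-0.05)(-0.25)] = 0.1775
  C_33 = (0.55)(0.85) − (-0.35)(-0.25) = 0.3800
det(I−A) = Σ_j (I−A)_1j·C_1j = (0.55)(0.8075) + (-0.35)(0.2825) + (-0.05)(0.1275) = 0.338875
adj(I−A) = Cᵀ =
  [ 0.8075   0.3325   0.1475]
  [ 0.2825   0.5150   0.1775]
  [ 0.1275   0.0525   0.3800]
(I − A)⁻¹ = adj(I−A) / det(I−A) ≈
  [   2.3829     0.9812     0.4353]
  [   0.8336     1.5197     0.5238]
  [   0.3762     0.1549     1.1214]
First solve x = (I − A)⁻¹ d = adj(I−A)·d / det(I−A); in particular x_3 = (0.1275·55 + 0.0525·165 + 0.3800·235) / 0.338875 = 104.975 / 0.338875 ≈ 309.7750.
Intermediate flow from 1 to 3: z_13 = a_13 · x_3 = 0.05 × 104.975 / 0.338875 = 5.24875 / 0.338875 ≈ 15.49.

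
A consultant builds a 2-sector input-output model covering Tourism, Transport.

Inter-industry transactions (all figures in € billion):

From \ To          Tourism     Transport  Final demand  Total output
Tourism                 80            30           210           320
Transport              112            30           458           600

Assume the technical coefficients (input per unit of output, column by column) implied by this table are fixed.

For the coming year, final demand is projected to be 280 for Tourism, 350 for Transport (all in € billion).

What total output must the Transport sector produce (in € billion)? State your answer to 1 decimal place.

x_2 = 518.7

Technical coefficients a_ij = z_ij / X_j:
  a_11 = 80/320 = 0.25, a_21 = 112/320 = 0.35
  a_12 = 30/600 = 0.05, a_22 = 30/600 = 0.05
I − A =
  [   0.75    -0.05]
  [  -0.35     0.95]
det(I−A) = (0.75)(0.95) − (-0.05)(-0.35) = 0.6950
adj(I−A) = [[0.95, 0.05], [0.35, 0.75]]
(I − A)⁻¹ = adj(I−A) / det(I−A) ≈
  [   1.3669     0.0719]
  [   0.5036     1.0791]
x = (I − A)⁻¹ d = adj(I−A)·d / det(I−A), with det(I−A) = 0.6950:
  x_1 = (0.95·280 + 0.05·350) / 0.6950 = 283.50 / 0.6950 ≈ 407.9
  x_2 = (0.35·280 + 0.75·350) / 0.6950 = 360.50 / 0.6950 ≈ 518.7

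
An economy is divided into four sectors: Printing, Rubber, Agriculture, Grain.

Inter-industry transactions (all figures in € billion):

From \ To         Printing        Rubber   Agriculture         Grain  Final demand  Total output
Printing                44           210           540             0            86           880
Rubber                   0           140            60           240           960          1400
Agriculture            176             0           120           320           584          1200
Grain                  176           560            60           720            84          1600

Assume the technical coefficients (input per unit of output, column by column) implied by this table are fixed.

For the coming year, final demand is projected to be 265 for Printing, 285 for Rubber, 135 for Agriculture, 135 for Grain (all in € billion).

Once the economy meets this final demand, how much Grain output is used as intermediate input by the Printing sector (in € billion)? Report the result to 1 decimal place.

Technical coefficients a_ij = z_ij / X_j:
  a_PP = 44/880 = 0.05, a_RP = 0/880 = 0.00, a_AP = 176/880 = 0.20, a_GP = 176/880 = 0.20
  a_PR = 210/1400 = 0.15, a_RR = 140/1400 = 0.10, a_AR = 0/1400 = 0.00, a_GR = 560/1400 = 0.40
  a_PA = 540/1200 = 0.45, a_RA = 60/1200 = 0.05, a_AA = 120/1200 = 0.10, a_GA = 60/1200 = 0.05
  a_PG = 0/1600 = 0.00, a_RG = 240/1600 = 0.15, a_AG = 320/1600 = 0.20, a_GG = 720/1600 = 0.45
I − A =
  [   0.95    -0.15    -0.45     0.00]
  [   0.00     0.90    -0.05    -0.15]
  [  -0.20     0.00     0.90    -0.20]
  [  -0.20    -0.40    -0.05     0.55]
Compute the cofactors C_ij = (−1)^(i+j)·(3×3 minor ij) of I−A; the adjugate is their transpose:
adj(I−A) = Cᵀ =
  [ 0.37850   0.10875   0.20100   0.10275]
  [ 0.03600   0.39325   0.04675   0.12425]
  [ 0.12300   0.09850   0.40875   0.17550]
  [ 0.17500   0.33450   0.14425   0.68700]
det(I−A) = Σ_j (I−A)_1j·C_1j = (0.95)(0.37850) + (-0.15)(0.03600) + (-0.45)(0.12300) + (0.00)(0.17500) = 0.298825
(I − A)⁻¹ = adj(I−A) / det(I−A) ≈
  [   1.2666     0.3639     0.6726     0.3438]
  [   0.1205     1.3160     0.1564     0.4158]
  [   0.4116     0.3296     1.3679     0.5873]
  [   0.5856     1.1194     0.4827     2.2990]
First solve x = (I − A)⁻¹ d = adj(I−A)·d / det(I−A); in particular x_P = (0.37850·265 + 0.10875·285 + 0.20100·135 + 0.10275·135) / 0.298825 = 172.3025 / 0.298825 ≈ 576.600.
Intermediate flow from G to P: z_GP = a_GP · x_P = 0.20 × 172.3025 / 0.298825 = 34.4605 / 0.298825 ≈ 115.3.

z_GP = 115.3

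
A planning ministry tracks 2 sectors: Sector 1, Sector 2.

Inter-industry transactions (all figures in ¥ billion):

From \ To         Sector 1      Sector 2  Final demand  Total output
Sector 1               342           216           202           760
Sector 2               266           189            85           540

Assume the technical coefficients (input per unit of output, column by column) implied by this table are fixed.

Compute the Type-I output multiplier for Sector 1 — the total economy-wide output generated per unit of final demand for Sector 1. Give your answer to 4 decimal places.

m_1 = 4.5977

Technical coefficients a_ij = z_ij / X_j:
  a_11 = 342/760 = 0.45, a_21 = 266/760 = 0.35
  a_12 = 216/540 = 0.40, a_22 = 189/540 = 0.35
I − A =
  [   0.55    -0.40]
  [  -0.35     0.65]
det(I−A) = (0.55)(0.65) − (-0.40)(-0.35) = 0.2175
adj(I−A) = [[0.65, 0.40], [0.35, 0.55]]
(I − A)⁻¹ = adj(I−A) / det(I−A) ≈
  [   2.98851     1.83908]
  [   1.60920     2.52874]
The output multiplier for sector j is the column-j sum of the Leontief inverse (I − A)⁻¹ = adj(I−A) / det(I−A).
Column 1 of adj(I−A): (0.65, 0.35); det(I−A) = 0.2175.
m_1 = (0.65 + 0.35) / 0.2175 = 1.00 / 0.2175 ≈ 4.5977.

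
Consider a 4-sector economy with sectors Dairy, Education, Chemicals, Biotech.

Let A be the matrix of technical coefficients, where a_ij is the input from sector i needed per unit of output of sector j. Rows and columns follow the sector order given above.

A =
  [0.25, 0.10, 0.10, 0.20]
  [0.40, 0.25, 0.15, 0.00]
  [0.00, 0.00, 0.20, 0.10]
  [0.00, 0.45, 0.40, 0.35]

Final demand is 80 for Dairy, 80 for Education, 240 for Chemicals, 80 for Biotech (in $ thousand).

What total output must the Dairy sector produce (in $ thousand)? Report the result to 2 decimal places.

I − A =
  [   0.75    -0.10    -0.10    -0.20]
  [  -0.40     0.75    -0.15     0.00]
  [   0.00     0.00     0.80    -0.10]
  [   0.00    -0.45    -0.40     0.65]
Compute the cofactors C_ij = (−1)^(i+j)·(3×3 minor ij) of I−A; the adjugate is their transpose:
adj(I−A) = Cᵀ =
  [ 0.353250   0.124500   0.132000   0.129000]
  [ 0.192000   0.360000   0.131125   0.079250]
  [ 0.018000   0.033750   0.303625   0.052250]
  [ 0.144000   0.270000   0.277625   0.418000]
det(I−A) = Σ_j (I−A)_1j·C_1j = (0.75)(0.353250) + (-0.10)(0.192000) + (-0.10)(0.018000) + (-0.20)(0.144000) = 0.2151375
(I − A)⁻¹ = adj(I−A) / det(I−A) ≈
  [   1.6420     0.5787     0.6136     0.5996]
  [   0.8925     1.6733     0.6095     0.3684]
  [   0.0837     0.1569     1.4113     0.2429]
  [   0.6693     1.2550     1.2905     1.9429]
x = (I − A)⁻¹ d = adj(I−A)·d / det(I−A), with det(I−A) = 0.2151375:
  x_1 = (0.353250·80 + 0.124500·80 + 0.132000·240 + 0.129000·80) / 0.2151375 = 80.22 / 0.2151375 ≈ 372.88
  x_2 = (0.192000·80 + 0.360000·80 + 0.131125·240 + 0.079250·80) / 0.2151375 = 81.97 / 0.2151375 ≈ 381.01
  x_3 = (0.018000·80 + 0.033750·80 + 0.303625·240 + 0.052250·80) / 0.2151375 = 81.19 / 0.2151375 ≈ 377.39
  x_4 = (0.144000·80 + 0.270000·80 + 0.277625·240 + 0.418000·80) / 0.2151375 = 133.19 / 0.2151375 ≈ 619.09

x_1 = 372.88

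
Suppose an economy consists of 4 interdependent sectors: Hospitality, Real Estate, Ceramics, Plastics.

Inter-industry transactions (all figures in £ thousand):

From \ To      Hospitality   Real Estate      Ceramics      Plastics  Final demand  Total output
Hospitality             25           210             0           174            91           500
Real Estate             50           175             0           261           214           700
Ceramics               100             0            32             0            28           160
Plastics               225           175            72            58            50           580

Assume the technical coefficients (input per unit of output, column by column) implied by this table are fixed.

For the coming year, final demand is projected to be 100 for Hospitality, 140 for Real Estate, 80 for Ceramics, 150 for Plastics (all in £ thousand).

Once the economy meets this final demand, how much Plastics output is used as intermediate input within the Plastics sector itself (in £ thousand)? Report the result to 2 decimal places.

Technical coefficients a_ij = z_ij / X_j:
  a_HH = 25/500 = 0.05, a_RH = 50/500 = 0.10, a_CH = 100/500 = 0.20, a_PH = 225/500 = 0.45
  a_HR = 210/700 = 0.30, a_RR = 175/700 = 0.25, a_CR = 0/700 = 0.00, a_PR = 175/700 = 0.25
  a_HC = 0/160 = 0.00, a_RC = 0/160 = 0.00, a_CC = 32/160 = 0.20, a_PC = 72/160 = 0.45
  a_HP = 174/580 = 0.30, a_RP = 261/580 = 0.45, a_CP = 0/580 = 0.00, a_PP = 58/580 = 0.10
I − A =
  [   0.95    -0.30     0.00    -0.30]
  [  -0.10     0.75     0.00    -0.45]
  [  -0.20     0.00     0.80     0.00]
  [  -0.45    -0.25    -0.45     0.90]
Compute the cofactors C_ij = (−1)^(i+j)·(3×3 minor ij) of I−A; the adjugate is their transpose:
adj(I−A) = Cᵀ =
  [ 0.450000   0.276000   0.162000   0.288000]
  [ 0.274500   0.549000   0.205875   0.366000]
  [ 0.112500   0.069000   0.337875   0.072000]
  [ 0.357500   0.325000   0.307125   0.546000]
det(I−A) = Σ_j (I−A)_1j·C_1j = (0.95)(0.450000) + (-0.30)(0.274500) + (0.00)(0.112500) + (-0.30)(0.357500) = 0.2379
(I − A)⁻¹ = adj(I−A) / det(I−A) ≈
  [   1.8916     1.1602     0.6810     1.2106]
  [   1.1538     2.3077     0.8654     1.5385]
  [   0.4729     0.2900     1.4202     0.3026]
  [   1.5027     1.3661     1.2910     2.2951]
First solve x = (I − A)⁻¹ d = adj(I−A)·d / det(I−A); in particular x_P = (0.357500·100 + 0.325000·140 + 0.307125·80 + 0.546000·150) / 0.2379 = 187.72 / 0.2379 ≈ 789.0710.
Intermediate flow from P to P: z_PP = a_PP · x_P = 0.10 × 187.72 / 0.2379 = 18.772 / 0.2379 ≈ 78.91.

z_PP = 78.91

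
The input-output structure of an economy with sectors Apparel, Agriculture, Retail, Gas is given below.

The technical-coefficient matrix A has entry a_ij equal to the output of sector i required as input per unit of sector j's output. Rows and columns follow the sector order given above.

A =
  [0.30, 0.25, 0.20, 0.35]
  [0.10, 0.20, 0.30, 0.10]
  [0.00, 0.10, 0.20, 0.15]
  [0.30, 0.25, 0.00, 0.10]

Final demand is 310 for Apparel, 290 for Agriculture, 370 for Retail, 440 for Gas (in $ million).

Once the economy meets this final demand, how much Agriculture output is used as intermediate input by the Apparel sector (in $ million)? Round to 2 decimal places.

I − A =
  [   0.70    -0.25    -0.20    -0.35]
  [  -0.10     0.80    -0.30    -0.10]
  [   0.00    -0.10     0.80    -0.15]
  [  -0.30    -0.25     0.00     0.90]
Compute the cofactors C_ij = (−1)^(i+j)·(3×3 minor ij) of I−A; the adjugate is their transpose:
adj(I−A) = Cᵀ =
  [ 0.51775   0.27550   0.23275   0.27075]
  [ 0.10950   0.41100   0.18150   0.11850]
  [ 0.05175   0.09000   0.36375   0.09075]
  [ 0.20300   0.20600   0.12800   0.40500]
det(I−A) = Σ_j (I−A)_1j·C_1j = (0.70)(0.51775) + (-0.25)(0.10950) + (-0.20)(0.05175) + (-0.35)(0.20300) = 0.25365
(I − A)⁻¹ = adj(I−A) / det(I−A) ≈
  [   2.0412     1.0861     0.9176     1.0674]
  [   0.4317     1.6203     0.7156     0.4672]
  [   0.2040     0.3548     1.4341     0.3578]
  [   0.8003     0.8121     0.5046     1.5967]
First solve x = (I − A)⁻¹ d = adj(I−A)·d / det(I−A); in particular x_1 = (0.51775·310 + 0.27550·290 + 0.23275·370 + 0.27075·440) / 0.25365 = 445.645 / 0.25365 ≈ 1756.9288.
Intermediate flow from 2 to 1: z_21 = a_21 · x_1 = 0.10 × 445.645 / 0.25365 = 44.5645 / 0.25365 ≈ 175.69.

z_21 = 175.69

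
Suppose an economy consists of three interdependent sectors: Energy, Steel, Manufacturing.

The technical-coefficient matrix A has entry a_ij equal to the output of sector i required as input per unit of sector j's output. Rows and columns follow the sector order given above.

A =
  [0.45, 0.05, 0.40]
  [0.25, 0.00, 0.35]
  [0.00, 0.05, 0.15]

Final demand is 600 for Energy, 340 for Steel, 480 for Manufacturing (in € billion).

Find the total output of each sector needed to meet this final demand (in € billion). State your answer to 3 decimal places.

x_E = 1630.639, x_S = 965.178, x_M = 621.481

I − A =
  [   0.55    -0.05    -0.40]
  [  -0.25     1.00    -0.35]
  [   0.00    -0.05     0.85]
Cofactors of I−A, C_ij = (−1)^(i+j)·(minor ij) (rows/columns in the sector order above):
  C_11 = (1.00)(0.85) − (-0.35)(-0.05) = 0.8325
  C_12 = −[(-0.25)(0.85) − (-0.35)(0.00)] = 0.2125
  C_13 = (-0.25)(-0.05) − (1.00)(0.00) = 0.0125
  C_21 = −[(-0.05)(0.85) − (-0.40)(-0.05)] = 0.0625
  C_22 = (0.55)(0.85) − (-0.40)(0.00) = 0.4675
  C_23 = −[(0.55)(-0.05) − (-0.05)(0.00)] = 0.0275
  C_31 = (-0.05)(-0.35) − (-0.40)(1.00) = 0.4175
  C_32 = −[(0.55)(-0.35) − (-0.40)(-0.25)] = 0.2925
  C_33 = (0.55)(1.00) − (-0.05)(-0.25) = 0.5375
det(I−A) = Σ_j (I−A)_1j·C_1j = (0.55)(0.8325) + (-0.05)(0.2125) + (-0.40)(0.0125) = 0.44225
adj(I−A) = Cᵀ =
  [ 0.8325   0.0625   0.4175]
  [ 0.2125   0.4675   0.2925]
  [ 0.0125   0.0275   0.5375]
(I − A)⁻¹ = adj(I−A) / det(I−A) ≈
  [   1.8824     0.1413     0.9440]
  [   0.4805     1.0571     0.6614]
  [   0.0283     0.0622     1.2154]
x = (I − A)⁻¹ d = adj(I−A)·d / det(I−A), with det(I−A) = 0.44225:
  x_E = (0.8325·600 + 0.0625·340 + 0.4175·480) / 0.44225 = 721.15 / 0.44225 ≈ 1630.639
  x_S = (0.2125·600 + 0.4675·340 + 0.2925·480) / 0.44225 = 426.85 / 0.44225 ≈ 965.178
  x_M = (0.0125·600 + 0.0275·340 + 0.5375·480) / 0.44225 = 274.85 / 0.44225 ≈ 621.481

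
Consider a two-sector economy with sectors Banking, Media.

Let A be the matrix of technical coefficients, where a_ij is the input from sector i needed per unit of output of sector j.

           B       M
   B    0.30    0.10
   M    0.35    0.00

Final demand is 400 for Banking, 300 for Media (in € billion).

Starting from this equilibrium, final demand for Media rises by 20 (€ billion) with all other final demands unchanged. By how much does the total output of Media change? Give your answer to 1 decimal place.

I − A =
  [   0.70    -0.10]
  [  -0.35     1.00]
det(I−A) = (0.70)(1.00) − (-0.10)(-0.35) = 0.6650
adj(I−A) = [[1.00, 0.10], [0.35, 0.70]]
(I − A)⁻¹ = adj(I−A) / det(I−A) ≈
  [   1.5038     0.1504]
  [   0.5263     1.0526]
Δx = (I − A)⁻¹ Δd with Δd having +20 in the Media component and 0 elsewhere.
So Δx_M = L_MM · (+20), where L_MM = adj(I−A)_MM / det(I−A) = 0.70 / 0.6650.
Δx_M = 0.70 × (+20) / 0.6650 = 14.00 / 0.6650 ≈ 21.1.

Δx_M = 21.1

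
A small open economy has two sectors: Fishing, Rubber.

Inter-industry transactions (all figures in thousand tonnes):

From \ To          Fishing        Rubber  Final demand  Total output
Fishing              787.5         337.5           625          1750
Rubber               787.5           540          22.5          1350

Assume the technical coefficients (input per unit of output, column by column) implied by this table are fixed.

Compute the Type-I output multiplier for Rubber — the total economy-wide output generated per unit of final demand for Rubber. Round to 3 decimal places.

m_R = 3.678

Technical coefficients a_ij = z_ij / X_j:
  a_FF = 787.5/1750 = 0.45, a_RF = 787.5/1750 = 0.45
  a_FR = 337.5/1350 = 0.25, a_RR = 540/1350 = 0.40
I − A =
  [   0.55    -0.25]
  [  -0.45     0.60]
det(I−A) = (0.55)(0.60) − (-0.25)(-0.45) = 0.2175
adj(I−A) = [[0.60, 0.25], [0.45, 0.55]]
(I − A)⁻¹ = adj(I−A) / det(I−A) ≈
  [   2.7586     1.1494]
  [   2.0690     2.5287]
The output multiplier for sector j is the column-j sum of the Leontief inverse (I − A)⁻¹ = adj(I−A) / det(I−A).
Column R of adj(I−A): (0.25, 0.55); det(I−A) = 0.2175.
m_R = (0.25 + 0.55) / 0.2175 = 0.80 / 0.2175 ≈ 3.678.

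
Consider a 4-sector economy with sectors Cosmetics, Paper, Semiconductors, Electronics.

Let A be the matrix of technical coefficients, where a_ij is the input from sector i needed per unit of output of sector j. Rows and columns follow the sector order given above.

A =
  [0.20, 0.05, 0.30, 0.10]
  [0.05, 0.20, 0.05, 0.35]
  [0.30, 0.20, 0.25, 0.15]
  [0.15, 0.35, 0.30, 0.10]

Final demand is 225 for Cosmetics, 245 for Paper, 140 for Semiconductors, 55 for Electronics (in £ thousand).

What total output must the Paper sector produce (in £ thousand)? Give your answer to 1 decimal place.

x_P = 724.7

I − A =
  [   0.80    -0.05    -0.30    -0.10]
  [  -0.05     0.80    -0.05    -0.35]
  [  -0.30    -0.20     0.75    -0.15]
  [  -0.15    -0.35    -0.30     0.90]
Compute the cofactors C_ij = (−1)^(i+j)·(3×3 minor ij) of I−A; the adjugate is their transpose:
adj(I−A) = Cᵀ =
  [ 0.379500   0.133500   0.212500   0.129500]
  [ 0.117000   0.396000   0.150000   0.192000]
  [ 0.219375   0.208125   0.459375   0.181875]
  [ 0.181875   0.245625   0.246875   0.394375]
det(I−A) = Σ_j (I−A)_1j·C_1j = (0.80)(0.379500) + (-0.05)(0.117000) + (-0.30)(0.219375) + (-0.10)(0.181875) = 0.21375
(I − A)⁻¹ = adj(I−A) / det(I−A) ≈
  [   1.7754     0.6246     0.9942     0.6058]
  [   0.5474     1.8526     0.7018     0.8982]
  [   1.0263     0.9737     2.1491     0.8509]
  [   0.8509     1.1491     1.1550     1.8450]
x = (I − A)⁻¹ d = adj(I−A)·d / det(I−A), with det(I−A) = 0.21375:
  x_C = (0.379500·225 + 0.133500·245 + 0.212500·140 + 0.129500·55) / 0.21375 = 154.9675 / 0.21375 ≈ 725.0
  x_P = (0.117000·225 + 0.396000·245 + 0.150000·140 + 0.192000·55) / 0.21375 = 154.905 / 0.21375 ≈ 724.7
  x_S = (0.219375·225 + 0.208125·245 + 0.459375·140 + 0.181875·55) / 0.21375 = 174.665625 / 0.21375 ≈ 817.1
  x_E = (0.181875·225 + 0.245625·245 + 0.246875·140 + 0.394375·55) / 0.21375 = 157.353125 / 0.21375 ≈ 736.2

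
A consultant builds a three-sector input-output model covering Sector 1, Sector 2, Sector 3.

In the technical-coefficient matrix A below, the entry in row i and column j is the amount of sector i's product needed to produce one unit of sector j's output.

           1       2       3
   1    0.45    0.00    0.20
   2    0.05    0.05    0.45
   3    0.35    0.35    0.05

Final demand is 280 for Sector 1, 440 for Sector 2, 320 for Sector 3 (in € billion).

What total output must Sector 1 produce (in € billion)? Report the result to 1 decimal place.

x_1 = 883.6

I − A =
  [   0.55     0.00    -0.20]
  [  -0.05     0.95    -0.45]
  [  -0.35    -0.35     0.95]
Cofactors of I−A, C_ij = (−1)^(i+j)·(minor ij) (rows/columns in the sector order above):
  C_11 = (0.95)(0.95) − (-0.45)(-0.35) = 0.7450
  C_12 = −[(-0.05)(0.95) − (-0.45)(-0.35)] = 0.2050
  C_13 = (-0.05)(-0.35) − (0.95)(-0.35) = 0.3500
  C_21 = −[(0.00)(0.95) − (-0.20)(-0.35)] = 0.0700
  C_22 = (0.55)(0.95) − (-0.20)(-0.35) = 0.4525
  C_23 = −[(0.55)(-0.35) − (0.00)(-0.35)] = 0.1925
  C_31 = (0.00)(-0.45) − (-0.20)(0.95) = 0.1900
  C_32 = −[(0.55)(-0.45) − (-0.20)(-0.05)] = 0.2575
  C_33 = (0.55)(0.95) − (0.00)(-0.05) = 0.5225
det(I−A) = Σ_j (I−A)_1j·C_1j = (0.55)(0.7450) + (0.00)(0.2050) + (-0.20)(0.3500) = 0.33975
adj(I−A) = Cᵀ =
  [ 0.7450   0.0700   0.1900]
  [ 0.2050   0.4525   0.2575]
  [ 0.3500   0.1925   0.5225]
(I − A)⁻¹ = adj(I−A) / det(I−A) ≈
  [   2.1928     0.2060     0.5592]
  [   0.6034     1.3319     0.7579]
  [   1.0302     0.5666     1.5379]
x = (I − A)⁻¹ d = adj(I−A)·d / det(I−A), with det(I−A) = 0.33975:
  x_1 = (0.7450·280 + 0.0700·440 + 0.1900·320) / 0.33975 = 300.20 / 0.33975 ≈ 883.6
  x_2 = (0.2050·280 + 0.4525·440 + 0.2575·320) / 0.33975 = 338.90 / 0.33975 ≈ 997.5
  x_3 = (0.3500·280 + 0.1925·440 + 0.5225·320) / 0.33975 = 349.90 / 0.33975 ≈ 1029.9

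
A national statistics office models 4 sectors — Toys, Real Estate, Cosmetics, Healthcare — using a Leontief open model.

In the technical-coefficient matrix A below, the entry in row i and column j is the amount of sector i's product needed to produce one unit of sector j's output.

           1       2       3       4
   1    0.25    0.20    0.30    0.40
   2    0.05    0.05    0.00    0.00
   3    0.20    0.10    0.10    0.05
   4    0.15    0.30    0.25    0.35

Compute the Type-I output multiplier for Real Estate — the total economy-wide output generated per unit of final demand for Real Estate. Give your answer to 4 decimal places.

I − A =
  [   0.75    -0.20    -0.30    -0.40]
  [  -0.05     0.95     0.00     0.00]
  [  -0.20    -0.10     0.90    -0.05]
  [  -0.15    -0.30    -0.25     0.65]
Compute the cofactors C_ij = (−1)^(i+j)·(3×3 minor ij) of I−A; the adjugate is their transpose:
adj(I−A) = Cᵀ =
  [ 0.543875   0.256500   0.280250   0.356250]
  [ 0.028625   0.314125   0.014750   0.018750]
  [ 0.134625   0.105500   0.393625   0.113125]
  [ 0.190500   0.244750   0.222875   0.573750]
det(I−A) = Σ_j (I−A)_1j·C_1j = (0.75)(0.543875) + (-0.20)(0.028625) + (-0.30)(0.134625) + (-0.40)(0.190500) = 0.28559375
(I − A)⁻¹ = adj(I−A) / det(I−A) ≈
  [   1.90437     0.89813     0.98129     1.24740]
  [   0.10023     1.09990     0.05165     0.06565]
  [   0.47139     0.36941     1.37827     0.39610]
  [   0.66703     0.85699     0.78039     2.00897]
The output multiplier for sector j is the column-j sum of the Leontief inverse (I − A)⁻¹ = adj(I−A) / det(I−A).
Column 2 of adj(I−A): (0.256500, 0.314125, 0.105500, 0.244750); det(I−A) = 0.28559375.
m_2 = (0.256500 + 0.314125 + 0.105500 + 0.244750) / 0.28559375 = 0.920875 / 0.28559375 ≈ 3.2244.

m_2 = 3.2244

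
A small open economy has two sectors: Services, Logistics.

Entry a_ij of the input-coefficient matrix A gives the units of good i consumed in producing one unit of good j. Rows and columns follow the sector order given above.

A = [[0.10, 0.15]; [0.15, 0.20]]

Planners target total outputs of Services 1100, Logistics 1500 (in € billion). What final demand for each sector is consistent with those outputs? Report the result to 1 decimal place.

d_S = 765.0, d_L = 1035.0

I − A =
  [   0.90    -0.15]
  [  -0.15     0.80]
d = (I − A) x:
  d_S = (+0.90)·1100 + (-0.15)·1500 = 765.0
  d_L = (-0.15)·1100 + (+0.80)·1500 = 1035.0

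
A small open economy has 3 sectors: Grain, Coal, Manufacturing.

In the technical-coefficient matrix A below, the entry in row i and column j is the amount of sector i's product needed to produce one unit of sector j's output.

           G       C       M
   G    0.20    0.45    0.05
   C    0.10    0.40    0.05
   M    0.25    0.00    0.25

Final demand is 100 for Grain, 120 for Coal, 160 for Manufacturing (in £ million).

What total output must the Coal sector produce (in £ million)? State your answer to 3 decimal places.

I − A =
  [   0.80    -0.45    -0.05]
  [  -0.10     0.60    -0.05]
  [  -0.25     0.00     0.75]
Cofactors of I−A, C_ij = (−1)^(i+j)·(minor ij) (rows/columns in the sector order above):
  C_11 = (0.60)(0.75) − (-0.05)(0.00) = 0.4500
  C_12 = −[(-0.10)(0.75) − (-0.05)(-0.25)] = 0.0875
  C_13 = (-0.10)(0.00) − (0.60)(-0.25) = 0.1500
  C_21 = −[(-0.45)(0.75) − (-0.05)(0.00)] = 0.3375
  C_22 = (0.80)(0.75) − (-0.05)(-0.25) = 0.5875
  C_23 = −[(0.80)(0.00) − (-0.45)(-0.25)] = 0.1125
  C_31 = (-0.45)(-0.05) − (-0.05)(0.60) = 0.0525
  C_32 = −[(0.80)(-0.05) − (-0.05)(-0.10)] = 0.0450
  C_33 = (0.80)(0.60) − (-0.45)(-0.10) = 0.4350
det(I−A) = Σ_j (I−A)_1j·C_1j = (0.80)(0.4500) + (-0.45)(0.0875) + (-0.05)(0.1500) = 0.313125
adj(I−A) = Cᵀ =
  [ 0.4500   0.3375   0.0525]
  [ 0.0875   0.5875   0.0450]
  [ 0.1500   0.1125   0.4350]
(I − A)⁻¹ = adj(I−A) / det(I−A) ≈
  [   1.4371     1.0778     0.1677]
  [   0.2794     1.8762     0.1437]
  [   0.4790     0.3593     1.3892]
x = (I − A)⁻¹ d = adj(I−A)·d / det(I−A), with det(I−A) = 0.313125:
  x_G = (0.4500·100 + 0.3375·120 + 0.0525·160) / 0.313125 = 93.90 / 0.313125 ≈ 299.880
  x_C = (0.0875·100 + 0.5875·120 + 0.0450·160) / 0.313125 = 86.45 / 0.313125 ≈ 276.088
  x_M = (0.1500·100 + 0.1125·120 + 0.4350·160) / 0.313125 = 98.10 / 0.313125 ≈ 313.293

x_C = 276.088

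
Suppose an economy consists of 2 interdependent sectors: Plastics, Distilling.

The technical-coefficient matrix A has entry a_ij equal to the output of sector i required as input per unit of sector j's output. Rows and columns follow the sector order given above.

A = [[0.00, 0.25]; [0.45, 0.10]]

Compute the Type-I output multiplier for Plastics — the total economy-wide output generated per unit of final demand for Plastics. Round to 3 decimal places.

m_1 = 1.714

I − A =
  [   1.00    -0.25]
  [  -0.45     0.90]
det(I−A) = (1.00)(0.90) − (-0.25)(-0.45) = 0.7875
adj(I−A) = [[0.90, 0.25], [0.45, 1.00]]
(I − A)⁻¹ = adj(I−A) / det(I−A) ≈
  [   1.1429     0.3175]
  [   0.5714     1.2698]
The output multiplier for sector j is the column-j sum of the Leontief inverse (I − A)⁻¹ = adj(I−A) / det(I−A).
Column 1 of adj(I−A): (0.90, 0.45); det(I−A) = 0.7875.
m_1 = (0.90 + 0.45) / 0.7875 = 1.35 / 0.7875 ≈ 1.714.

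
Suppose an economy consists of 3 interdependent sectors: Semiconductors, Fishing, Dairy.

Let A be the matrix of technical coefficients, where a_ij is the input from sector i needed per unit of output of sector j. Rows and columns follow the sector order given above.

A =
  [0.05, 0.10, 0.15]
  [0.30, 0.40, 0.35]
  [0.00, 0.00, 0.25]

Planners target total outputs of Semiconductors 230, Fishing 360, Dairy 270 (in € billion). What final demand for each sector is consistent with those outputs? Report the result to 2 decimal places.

d_S = 142.00, d_F = 52.50, d_D = 202.50

I − A =
  [   0.95    -0.10    -0.15]
  [  -0.30     0.60    -0.35]
  [   0.00     0.00     0.75]
d = (I − A) x:
  d_S = (+0.95)·230 + (-0.10)·360 + (-0.15)·270 = 142.00
  d_F = (-0.30)·230 + (+0.60)·360 + (-0.35)·270 = 52.50
  d_D = (+0.00)·230 + (+0.00)·360 + (+0.75)·270 = 202.50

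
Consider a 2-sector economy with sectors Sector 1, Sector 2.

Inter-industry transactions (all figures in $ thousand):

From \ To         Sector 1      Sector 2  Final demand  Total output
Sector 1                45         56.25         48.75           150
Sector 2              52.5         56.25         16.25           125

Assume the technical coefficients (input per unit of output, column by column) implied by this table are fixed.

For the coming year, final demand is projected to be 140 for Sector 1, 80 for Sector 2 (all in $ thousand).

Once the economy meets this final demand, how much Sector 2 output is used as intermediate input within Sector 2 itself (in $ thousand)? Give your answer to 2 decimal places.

z_22 = 207.69

Technical coefficients a_ij = z_ij / X_j:
  a_11 = 45/150 = 0.30, a_21 = 52.5/150 = 0.35
  a_12 = 56.25/125 = 0.45, a_22 = 56.25/125 = 0.45
I − A =
  [   0.70    -0.45]
  [  -0.35     0.55]
det(I−A) = (0.70)(0.55) − (-0.45)(-0.35) = 0.2275
adj(I−A) = [[0.55, 0.45], [0.35, 0.70]]
(I − A)⁻¹ = adj(I−A) / det(I−A) ≈
  [   2.4176     1.9780]
  [   1.5385     3.0769]
First solve x = (I − A)⁻¹ d = adj(I−A)·d / det(I−A); in particular x_2 = (0.35·140 + 0.70·80) / 0.2275 = 105.00 / 0.2275 ≈ 461.5385.
Intermediate flow from 2 to 2: z_22 = a_22 · x_2 = 0.45 × 105.00 / 0.2275 = 47.25 / 0.2275 ≈ 207.69.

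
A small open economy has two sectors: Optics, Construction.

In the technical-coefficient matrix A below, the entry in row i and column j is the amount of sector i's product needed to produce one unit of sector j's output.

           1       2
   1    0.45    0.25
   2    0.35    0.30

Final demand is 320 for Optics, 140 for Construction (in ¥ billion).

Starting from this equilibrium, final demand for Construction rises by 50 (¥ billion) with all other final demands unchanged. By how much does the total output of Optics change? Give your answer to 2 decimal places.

Δx_1 = 42.02

I − A =
  [   0.55    -0.25]
  [  -0.35     0.70]
det(I−A) = (0.55)(0.70) − (-0.25)(-0.35) = 0.2975
adj(I−A) = [[0.70, 0.25], [0.35, 0.55]]
(I − A)⁻¹ = adj(I−A) / det(I−A) ≈
  [   2.3529     0.8403]
  [   1.1765     1.8487]
Δx = (I − A)⁻¹ Δd with Δd having +50 in the Construction component and 0 elsewhere.
So Δx_1 = L_12 · (+50), where L_12 = adj(I−A)_12 / det(I−A) = 0.25 / 0.2975.
Δx_1 = 0.25 × (+50) / 0.2975 = 12.50 / 0.2975 ≈ 42.02.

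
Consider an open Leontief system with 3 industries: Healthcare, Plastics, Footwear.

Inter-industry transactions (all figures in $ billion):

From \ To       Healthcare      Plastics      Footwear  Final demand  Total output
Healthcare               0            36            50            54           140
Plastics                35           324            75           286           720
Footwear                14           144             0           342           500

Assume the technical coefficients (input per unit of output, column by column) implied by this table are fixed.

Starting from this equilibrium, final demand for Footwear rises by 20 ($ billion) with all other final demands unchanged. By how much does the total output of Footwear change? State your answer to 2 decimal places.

Δx_F = 21.66

Technical coefficients a_ij = z_ij / X_j:
  a_HH = 0/140 = 0.00, a_PH = 35/140 = 0.25, a_FH = 14/140 = 0.10
  a_HP = 36/720 = 0.05, a_PP = 324/720 = 0.45, a_FP = 144/720 = 0.20
  a_HF = 50/500 = 0.10, a_PF = 75/500 = 0.15, a_FF = 0/500 = 0.00
I − A =
  [   1.00    -0.05    -0.10]
  [  -0.25     0.55    -0.15]
  [  -0.10    -0.20     1.00]
Cofactors of I−A, C_ij = (−1)^(i+j)·(minor ij) (rows/columns in the sector order above):
  C_11 = (0.55)(1.00) − (-0.15)(-0.20) = 0.5200
  C_12 = −[(-0.25)(1.00) − (-0.15)(-0.10)] = 0.2650
  C_13 = (-0.25)(-0.20) − (0.55)(-0.10) = 0.1050
  C_21 = −[(-0.05)(1.00) − (-0.10)(-0.20)] = 0.0700
  C_22 = (1.00)(1.00) − (-0.10)(-0.10) = 0.9900
  C_23 = −[(1.00)(-0.20) − (-0.05)(-0.10)] = 0.2050
  C_31 = (-0.05)(-0.15) − (-0.10)(0.55) = 0.0625
  C_32 = −[(1.00)(-0.15) − (-0.10)(-0.25)] = 0.1750
  C_33 = (1.00)(0.55) − (-0.05)(-0.25) = 0.5375
det(I−A) = Σ_j (I−A)_1j·C_1j = (1.00)(0.5200) + (-0.05)(0.2650) + (-0.10)(0.1050) = 0.49625
adj(I−A) = Cᵀ =
  [ 0.5200   0.0700   0.0625]
  [ 0.2650   0.9900   0.1750]
  [ 0.1050   0.2050   0.5375]
(I − A)⁻¹ = adj(I−A) / det(I−A) ≈
  [   1.0479     0.1411     0.1259]
  [   0.5340     1.9950     0.3526]
  [   0.2116     0.4131     1.0831]
Δx = (I − A)⁻¹ Δd with Δd having +20 in the Footwear component and 0 elsewhere.
So Δx_F = L_FF · (+20), where L_FF = adj(I−A)_FF / det(I−A) = 0.5375 / 0.49625.
Δx_F = 0.5375 × (+20) / 0.49625 = 10.75 / 0.49625 ≈ 21.66.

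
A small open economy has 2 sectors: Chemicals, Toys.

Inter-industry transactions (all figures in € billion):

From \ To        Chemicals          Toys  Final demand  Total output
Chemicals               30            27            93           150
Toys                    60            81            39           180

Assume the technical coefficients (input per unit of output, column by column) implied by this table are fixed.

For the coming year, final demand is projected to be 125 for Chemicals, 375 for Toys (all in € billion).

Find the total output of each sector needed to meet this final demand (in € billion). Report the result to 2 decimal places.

x_C = 328.95, x_T = 921.05

Technical coefficients a_ij = z_ij / X_j:
  a_CC = 30/150 = 0.20, a_TC = 60/150 = 0.40
  a_CT = 27/180 = 0.15, a_TT = 81/180 = 0.45
I − A =
  [   0.80    -0.15]
  [  -0.40     0.55]
det(I−A) = (0.80)(0.55) − (-0.15)(-0.40) = 0.3800
adj(I−A) = [[0.55, 0.15], [0.40, 0.80]]
(I − A)⁻¹ = adj(I−A) / det(I−A) ≈
  [   1.4474     0.3947]
  [   1.0526     2.1053]
x = (I − A)⁻¹ d = adj(I−A)·d / det(I−A), with det(I−A) = 0.3800:
  x_C = (0.55·125 + 0.15·375) / 0.3800 = 125.00 / 0.3800 ≈ 328.95
  x_T = (0.40·125 + 0.80·375) / 0.3800 = 350.00 / 0.3800 ≈ 921.05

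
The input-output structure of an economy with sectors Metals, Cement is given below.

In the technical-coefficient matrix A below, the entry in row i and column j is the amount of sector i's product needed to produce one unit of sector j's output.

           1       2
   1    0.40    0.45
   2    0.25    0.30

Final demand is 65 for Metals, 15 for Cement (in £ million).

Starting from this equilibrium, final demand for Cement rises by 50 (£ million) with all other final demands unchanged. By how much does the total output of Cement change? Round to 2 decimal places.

Δx_2 = 97.56

I − A =
  [   0.60    -0.45]
  [  -0.25     0.70]
det(I−A) = (0.60)(0.70) − (-0.45)(-0.25) = 0.3075
adj(I−A) = [[0.70, 0.45], [0.25, 0.60]]
(I − A)⁻¹ = adj(I−A) / det(I−A) ≈
  [   2.2764     1.4634]
  [   0.8130     1.9512]
Δx = (I − A)⁻¹ Δd with Δd having +50 in the Cement component and 0 elsewhere.
So Δx_2 = L_22 · (+50), where L_22 = adj(I−A)_22 / det(I−A) = 0.60 / 0.3075.
Δx_2 = 0.60 × (+50) / 0.3075 = 30.00 / 0.3075 ≈ 97.56.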